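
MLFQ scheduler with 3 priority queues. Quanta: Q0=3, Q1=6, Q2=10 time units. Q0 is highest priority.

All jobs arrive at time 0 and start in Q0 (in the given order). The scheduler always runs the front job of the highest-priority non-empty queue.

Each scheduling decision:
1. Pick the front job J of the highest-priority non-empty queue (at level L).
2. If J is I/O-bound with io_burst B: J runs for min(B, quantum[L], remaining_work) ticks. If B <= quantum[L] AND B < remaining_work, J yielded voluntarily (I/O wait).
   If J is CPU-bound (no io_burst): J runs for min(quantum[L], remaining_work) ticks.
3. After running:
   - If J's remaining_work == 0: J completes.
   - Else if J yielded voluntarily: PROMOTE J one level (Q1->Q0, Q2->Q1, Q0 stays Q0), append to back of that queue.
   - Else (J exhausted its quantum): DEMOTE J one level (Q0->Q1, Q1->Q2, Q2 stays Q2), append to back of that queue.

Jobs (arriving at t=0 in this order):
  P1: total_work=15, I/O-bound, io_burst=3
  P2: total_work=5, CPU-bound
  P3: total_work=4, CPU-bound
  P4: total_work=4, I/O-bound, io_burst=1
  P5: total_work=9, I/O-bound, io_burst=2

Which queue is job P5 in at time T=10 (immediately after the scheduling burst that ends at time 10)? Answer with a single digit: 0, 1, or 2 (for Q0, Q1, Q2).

Answer: 0

Derivation:
t=0-3: P1@Q0 runs 3, rem=12, I/O yield, promote→Q0. Q0=[P2,P3,P4,P5,P1] Q1=[] Q2=[]
t=3-6: P2@Q0 runs 3, rem=2, quantum used, demote→Q1. Q0=[P3,P4,P5,P1] Q1=[P2] Q2=[]
t=6-9: P3@Q0 runs 3, rem=1, quantum used, demote→Q1. Q0=[P4,P5,P1] Q1=[P2,P3] Q2=[]
t=9-10: P4@Q0 runs 1, rem=3, I/O yield, promote→Q0. Q0=[P5,P1,P4] Q1=[P2,P3] Q2=[]
t=10-12: P5@Q0 runs 2, rem=7, I/O yield, promote→Q0. Q0=[P1,P4,P5] Q1=[P2,P3] Q2=[]
t=12-15: P1@Q0 runs 3, rem=9, I/O yield, promote→Q0. Q0=[P4,P5,P1] Q1=[P2,P3] Q2=[]
t=15-16: P4@Q0 runs 1, rem=2, I/O yield, promote→Q0. Q0=[P5,P1,P4] Q1=[P2,P3] Q2=[]
t=16-18: P5@Q0 runs 2, rem=5, I/O yield, promote→Q0. Q0=[P1,P4,P5] Q1=[P2,P3] Q2=[]
t=18-21: P1@Q0 runs 3, rem=6, I/O yield, promote→Q0. Q0=[P4,P5,P1] Q1=[P2,P3] Q2=[]
t=21-22: P4@Q0 runs 1, rem=1, I/O yield, promote→Q0. Q0=[P5,P1,P4] Q1=[P2,P3] Q2=[]
t=22-24: P5@Q0 runs 2, rem=3, I/O yield, promote→Q0. Q0=[P1,P4,P5] Q1=[P2,P3] Q2=[]
t=24-27: P1@Q0 runs 3, rem=3, I/O yield, promote→Q0. Q0=[P4,P5,P1] Q1=[P2,P3] Q2=[]
t=27-28: P4@Q0 runs 1, rem=0, completes. Q0=[P5,P1] Q1=[P2,P3] Q2=[]
t=28-30: P5@Q0 runs 2, rem=1, I/O yield, promote→Q0. Q0=[P1,P5] Q1=[P2,P3] Q2=[]
t=30-33: P1@Q0 runs 3, rem=0, completes. Q0=[P5] Q1=[P2,P3] Q2=[]
t=33-34: P5@Q0 runs 1, rem=0, completes. Q0=[] Q1=[P2,P3] Q2=[]
t=34-36: P2@Q1 runs 2, rem=0, completes. Q0=[] Q1=[P3] Q2=[]
t=36-37: P3@Q1 runs 1, rem=0, completes. Q0=[] Q1=[] Q2=[]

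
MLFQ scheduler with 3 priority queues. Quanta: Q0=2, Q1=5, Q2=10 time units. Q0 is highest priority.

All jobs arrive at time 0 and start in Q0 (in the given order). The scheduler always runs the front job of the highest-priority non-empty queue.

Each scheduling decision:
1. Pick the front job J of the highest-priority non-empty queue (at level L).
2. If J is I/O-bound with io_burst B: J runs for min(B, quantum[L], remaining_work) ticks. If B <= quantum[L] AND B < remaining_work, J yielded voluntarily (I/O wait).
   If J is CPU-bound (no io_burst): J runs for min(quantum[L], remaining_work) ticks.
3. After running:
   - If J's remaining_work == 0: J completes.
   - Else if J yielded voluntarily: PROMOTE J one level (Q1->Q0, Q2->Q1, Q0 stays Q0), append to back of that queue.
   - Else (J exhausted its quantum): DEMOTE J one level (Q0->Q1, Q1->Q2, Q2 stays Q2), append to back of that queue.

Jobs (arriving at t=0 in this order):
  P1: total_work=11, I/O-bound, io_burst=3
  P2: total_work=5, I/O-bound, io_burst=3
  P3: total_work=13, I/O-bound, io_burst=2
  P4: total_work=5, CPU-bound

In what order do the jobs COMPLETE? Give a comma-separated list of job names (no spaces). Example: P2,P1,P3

Answer: P3,P2,P4,P1

Derivation:
t=0-2: P1@Q0 runs 2, rem=9, quantum used, demote→Q1. Q0=[P2,P3,P4] Q1=[P1] Q2=[]
t=2-4: P2@Q0 runs 2, rem=3, quantum used, demote→Q1. Q0=[P3,P4] Q1=[P1,P2] Q2=[]
t=4-6: P3@Q0 runs 2, rem=11, I/O yield, promote→Q0. Q0=[P4,P3] Q1=[P1,P2] Q2=[]
t=6-8: P4@Q0 runs 2, rem=3, quantum used, demote→Q1. Q0=[P3] Q1=[P1,P2,P4] Q2=[]
t=8-10: P3@Q0 runs 2, rem=9, I/O yield, promote→Q0. Q0=[P3] Q1=[P1,P2,P4] Q2=[]
t=10-12: P3@Q0 runs 2, rem=7, I/O yield, promote→Q0. Q0=[P3] Q1=[P1,P2,P4] Q2=[]
t=12-14: P3@Q0 runs 2, rem=5, I/O yield, promote→Q0. Q0=[P3] Q1=[P1,P2,P4] Q2=[]
t=14-16: P3@Q0 runs 2, rem=3, I/O yield, promote→Q0. Q0=[P3] Q1=[P1,P2,P4] Q2=[]
t=16-18: P3@Q0 runs 2, rem=1, I/O yield, promote→Q0. Q0=[P3] Q1=[P1,P2,P4] Q2=[]
t=18-19: P3@Q0 runs 1, rem=0, completes. Q0=[] Q1=[P1,P2,P4] Q2=[]
t=19-22: P1@Q1 runs 3, rem=6, I/O yield, promote→Q0. Q0=[P1] Q1=[P2,P4] Q2=[]
t=22-24: P1@Q0 runs 2, rem=4, quantum used, demote→Q1. Q0=[] Q1=[P2,P4,P1] Q2=[]
t=24-27: P2@Q1 runs 3, rem=0, completes. Q0=[] Q1=[P4,P1] Q2=[]
t=27-30: P4@Q1 runs 3, rem=0, completes. Q0=[] Q1=[P1] Q2=[]
t=30-33: P1@Q1 runs 3, rem=1, I/O yield, promote→Q0. Q0=[P1] Q1=[] Q2=[]
t=33-34: P1@Q0 runs 1, rem=0, completes. Q0=[] Q1=[] Q2=[]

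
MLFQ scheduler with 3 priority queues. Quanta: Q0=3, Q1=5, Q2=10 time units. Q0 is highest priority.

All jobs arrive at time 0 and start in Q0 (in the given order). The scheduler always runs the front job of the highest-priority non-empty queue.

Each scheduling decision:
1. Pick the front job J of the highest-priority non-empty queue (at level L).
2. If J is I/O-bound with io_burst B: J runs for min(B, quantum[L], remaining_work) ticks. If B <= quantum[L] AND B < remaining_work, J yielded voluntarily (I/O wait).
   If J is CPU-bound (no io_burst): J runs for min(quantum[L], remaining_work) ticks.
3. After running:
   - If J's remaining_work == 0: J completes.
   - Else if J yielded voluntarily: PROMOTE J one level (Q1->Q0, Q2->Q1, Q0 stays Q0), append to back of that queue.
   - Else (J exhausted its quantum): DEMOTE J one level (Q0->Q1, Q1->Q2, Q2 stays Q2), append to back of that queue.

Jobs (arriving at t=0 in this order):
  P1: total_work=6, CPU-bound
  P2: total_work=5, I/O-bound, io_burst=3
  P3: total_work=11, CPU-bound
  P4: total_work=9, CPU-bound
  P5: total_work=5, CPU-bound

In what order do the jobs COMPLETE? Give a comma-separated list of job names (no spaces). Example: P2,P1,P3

t=0-3: P1@Q0 runs 3, rem=3, quantum used, demote→Q1. Q0=[P2,P3,P4,P5] Q1=[P1] Q2=[]
t=3-6: P2@Q0 runs 3, rem=2, I/O yield, promote→Q0. Q0=[P3,P4,P5,P2] Q1=[P1] Q2=[]
t=6-9: P3@Q0 runs 3, rem=8, quantum used, demote→Q1. Q0=[P4,P5,P2] Q1=[P1,P3] Q2=[]
t=9-12: P4@Q0 runs 3, rem=6, quantum used, demote→Q1. Q0=[P5,P2] Q1=[P1,P3,P4] Q2=[]
t=12-15: P5@Q0 runs 3, rem=2, quantum used, demote→Q1. Q0=[P2] Q1=[P1,P3,P4,P5] Q2=[]
t=15-17: P2@Q0 runs 2, rem=0, completes. Q0=[] Q1=[P1,P3,P4,P5] Q2=[]
t=17-20: P1@Q1 runs 3, rem=0, completes. Q0=[] Q1=[P3,P4,P5] Q2=[]
t=20-25: P3@Q1 runs 5, rem=3, quantum used, demote→Q2. Q0=[] Q1=[P4,P5] Q2=[P3]
t=25-30: P4@Q1 runs 5, rem=1, quantum used, demote→Q2. Q0=[] Q1=[P5] Q2=[P3,P4]
t=30-32: P5@Q1 runs 2, rem=0, completes. Q0=[] Q1=[] Q2=[P3,P4]
t=32-35: P3@Q2 runs 3, rem=0, completes. Q0=[] Q1=[] Q2=[P4]
t=35-36: P4@Q2 runs 1, rem=0, completes. Q0=[] Q1=[] Q2=[]

Answer: P2,P1,P5,P3,P4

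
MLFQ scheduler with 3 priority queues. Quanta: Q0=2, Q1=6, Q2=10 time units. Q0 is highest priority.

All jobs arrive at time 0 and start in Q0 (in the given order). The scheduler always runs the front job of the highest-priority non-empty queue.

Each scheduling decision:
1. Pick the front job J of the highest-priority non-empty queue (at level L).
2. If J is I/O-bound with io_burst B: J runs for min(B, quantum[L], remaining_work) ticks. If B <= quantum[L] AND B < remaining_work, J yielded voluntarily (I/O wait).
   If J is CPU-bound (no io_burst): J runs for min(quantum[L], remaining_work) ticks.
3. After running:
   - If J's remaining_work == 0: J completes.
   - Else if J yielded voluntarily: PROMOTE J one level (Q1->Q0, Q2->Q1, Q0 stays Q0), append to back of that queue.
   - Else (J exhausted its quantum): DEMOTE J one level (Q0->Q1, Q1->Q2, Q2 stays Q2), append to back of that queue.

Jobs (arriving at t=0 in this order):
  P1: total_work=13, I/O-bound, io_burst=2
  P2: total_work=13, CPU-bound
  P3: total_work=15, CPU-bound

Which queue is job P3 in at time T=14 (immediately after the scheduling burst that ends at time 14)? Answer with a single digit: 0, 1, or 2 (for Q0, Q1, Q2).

Answer: 1

Derivation:
t=0-2: P1@Q0 runs 2, rem=11, I/O yield, promote→Q0. Q0=[P2,P3,P1] Q1=[] Q2=[]
t=2-4: P2@Q0 runs 2, rem=11, quantum used, demote→Q1. Q0=[P3,P1] Q1=[P2] Q2=[]
t=4-6: P3@Q0 runs 2, rem=13, quantum used, demote→Q1. Q0=[P1] Q1=[P2,P3] Q2=[]
t=6-8: P1@Q0 runs 2, rem=9, I/O yield, promote→Q0. Q0=[P1] Q1=[P2,P3] Q2=[]
t=8-10: P1@Q0 runs 2, rem=7, I/O yield, promote→Q0. Q0=[P1] Q1=[P2,P3] Q2=[]
t=10-12: P1@Q0 runs 2, rem=5, I/O yield, promote→Q0. Q0=[P1] Q1=[P2,P3] Q2=[]
t=12-14: P1@Q0 runs 2, rem=3, I/O yield, promote→Q0. Q0=[P1] Q1=[P2,P3] Q2=[]
t=14-16: P1@Q0 runs 2, rem=1, I/O yield, promote→Q0. Q0=[P1] Q1=[P2,P3] Q2=[]
t=16-17: P1@Q0 runs 1, rem=0, completes. Q0=[] Q1=[P2,P3] Q2=[]
t=17-23: P2@Q1 runs 6, rem=5, quantum used, demote→Q2. Q0=[] Q1=[P3] Q2=[P2]
t=23-29: P3@Q1 runs 6, rem=7, quantum used, demote→Q2. Q0=[] Q1=[] Q2=[P2,P3]
t=29-34: P2@Q2 runs 5, rem=0, completes. Q0=[] Q1=[] Q2=[P3]
t=34-41: P3@Q2 runs 7, rem=0, completes. Q0=[] Q1=[] Q2=[]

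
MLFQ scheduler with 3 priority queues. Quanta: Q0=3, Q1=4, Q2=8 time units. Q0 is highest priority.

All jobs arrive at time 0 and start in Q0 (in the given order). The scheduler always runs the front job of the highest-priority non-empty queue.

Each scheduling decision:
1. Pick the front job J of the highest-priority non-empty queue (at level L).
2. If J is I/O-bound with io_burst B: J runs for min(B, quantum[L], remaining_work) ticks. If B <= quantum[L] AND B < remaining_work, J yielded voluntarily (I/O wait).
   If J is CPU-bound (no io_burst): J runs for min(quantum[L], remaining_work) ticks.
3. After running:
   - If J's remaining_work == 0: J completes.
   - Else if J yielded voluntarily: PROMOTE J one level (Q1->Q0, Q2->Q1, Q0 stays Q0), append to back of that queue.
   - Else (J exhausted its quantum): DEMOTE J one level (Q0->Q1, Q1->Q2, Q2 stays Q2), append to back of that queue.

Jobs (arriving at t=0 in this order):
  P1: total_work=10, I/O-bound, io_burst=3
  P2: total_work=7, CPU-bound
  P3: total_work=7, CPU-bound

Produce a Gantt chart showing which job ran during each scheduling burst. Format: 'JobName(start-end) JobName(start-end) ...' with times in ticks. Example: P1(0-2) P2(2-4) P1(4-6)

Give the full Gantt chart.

t=0-3: P1@Q0 runs 3, rem=7, I/O yield, promote→Q0. Q0=[P2,P3,P1] Q1=[] Q2=[]
t=3-6: P2@Q0 runs 3, rem=4, quantum used, demote→Q1. Q0=[P3,P1] Q1=[P2] Q2=[]
t=6-9: P3@Q0 runs 3, rem=4, quantum used, demote→Q1. Q0=[P1] Q1=[P2,P3] Q2=[]
t=9-12: P1@Q0 runs 3, rem=4, I/O yield, promote→Q0. Q0=[P1] Q1=[P2,P3] Q2=[]
t=12-15: P1@Q0 runs 3, rem=1, I/O yield, promote→Q0. Q0=[P1] Q1=[P2,P3] Q2=[]
t=15-16: P1@Q0 runs 1, rem=0, completes. Q0=[] Q1=[P2,P3] Q2=[]
t=16-20: P2@Q1 runs 4, rem=0, completes. Q0=[] Q1=[P3] Q2=[]
t=20-24: P3@Q1 runs 4, rem=0, completes. Q0=[] Q1=[] Q2=[]

Answer: P1(0-3) P2(3-6) P3(6-9) P1(9-12) P1(12-15) P1(15-16) P2(16-20) P3(20-24)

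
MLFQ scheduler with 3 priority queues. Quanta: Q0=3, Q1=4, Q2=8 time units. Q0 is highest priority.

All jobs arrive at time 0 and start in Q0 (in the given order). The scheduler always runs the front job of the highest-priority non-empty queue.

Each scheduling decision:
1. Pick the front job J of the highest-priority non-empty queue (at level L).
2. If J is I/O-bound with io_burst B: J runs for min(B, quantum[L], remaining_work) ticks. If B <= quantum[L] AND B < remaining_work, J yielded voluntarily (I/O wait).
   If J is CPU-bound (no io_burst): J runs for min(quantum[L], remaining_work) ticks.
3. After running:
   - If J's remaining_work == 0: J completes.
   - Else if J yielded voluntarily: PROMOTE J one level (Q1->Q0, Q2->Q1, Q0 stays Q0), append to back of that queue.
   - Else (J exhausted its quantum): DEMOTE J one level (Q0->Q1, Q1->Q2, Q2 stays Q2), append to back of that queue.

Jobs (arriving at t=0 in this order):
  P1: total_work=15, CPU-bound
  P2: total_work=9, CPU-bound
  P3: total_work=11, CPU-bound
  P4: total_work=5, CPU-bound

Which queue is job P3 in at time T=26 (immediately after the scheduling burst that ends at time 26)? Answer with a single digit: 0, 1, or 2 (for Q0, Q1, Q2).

Answer: 2

Derivation:
t=0-3: P1@Q0 runs 3, rem=12, quantum used, demote→Q1. Q0=[P2,P3,P4] Q1=[P1] Q2=[]
t=3-6: P2@Q0 runs 3, rem=6, quantum used, demote→Q1. Q0=[P3,P4] Q1=[P1,P2] Q2=[]
t=6-9: P3@Q0 runs 3, rem=8, quantum used, demote→Q1. Q0=[P4] Q1=[P1,P2,P3] Q2=[]
t=9-12: P4@Q0 runs 3, rem=2, quantum used, demote→Q1. Q0=[] Q1=[P1,P2,P3,P4] Q2=[]
t=12-16: P1@Q1 runs 4, rem=8, quantum used, demote→Q2. Q0=[] Q1=[P2,P3,P4] Q2=[P1]
t=16-20: P2@Q1 runs 4, rem=2, quantum used, demote→Q2. Q0=[] Q1=[P3,P4] Q2=[P1,P2]
t=20-24: P3@Q1 runs 4, rem=4, quantum used, demote→Q2. Q0=[] Q1=[P4] Q2=[P1,P2,P3]
t=24-26: P4@Q1 runs 2, rem=0, completes. Q0=[] Q1=[] Q2=[P1,P2,P3]
t=26-34: P1@Q2 runs 8, rem=0, completes. Q0=[] Q1=[] Q2=[P2,P3]
t=34-36: P2@Q2 runs 2, rem=0, completes. Q0=[] Q1=[] Q2=[P3]
t=36-40: P3@Q2 runs 4, rem=0, completes. Q0=[] Q1=[] Q2=[]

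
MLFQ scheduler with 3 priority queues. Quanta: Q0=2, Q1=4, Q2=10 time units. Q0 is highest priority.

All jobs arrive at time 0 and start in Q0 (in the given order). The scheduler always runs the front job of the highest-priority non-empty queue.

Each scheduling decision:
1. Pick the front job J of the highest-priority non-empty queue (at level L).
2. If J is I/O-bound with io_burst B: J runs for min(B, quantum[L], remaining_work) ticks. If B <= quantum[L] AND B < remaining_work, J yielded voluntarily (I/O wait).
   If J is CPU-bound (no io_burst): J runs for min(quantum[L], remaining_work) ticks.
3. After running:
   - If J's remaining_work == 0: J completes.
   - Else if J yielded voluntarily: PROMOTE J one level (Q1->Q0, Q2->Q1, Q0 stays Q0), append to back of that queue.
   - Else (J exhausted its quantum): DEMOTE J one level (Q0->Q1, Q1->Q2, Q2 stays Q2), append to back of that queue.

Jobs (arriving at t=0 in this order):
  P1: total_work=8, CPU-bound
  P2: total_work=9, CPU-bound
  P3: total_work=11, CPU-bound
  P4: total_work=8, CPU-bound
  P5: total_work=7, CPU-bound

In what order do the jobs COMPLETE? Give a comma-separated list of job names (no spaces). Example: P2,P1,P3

Answer: P1,P2,P3,P4,P5

Derivation:
t=0-2: P1@Q0 runs 2, rem=6, quantum used, demote→Q1. Q0=[P2,P3,P4,P5] Q1=[P1] Q2=[]
t=2-4: P2@Q0 runs 2, rem=7, quantum used, demote→Q1. Q0=[P3,P4,P5] Q1=[P1,P2] Q2=[]
t=4-6: P3@Q0 runs 2, rem=9, quantum used, demote→Q1. Q0=[P4,P5] Q1=[P1,P2,P3] Q2=[]
t=6-8: P4@Q0 runs 2, rem=6, quantum used, demote→Q1. Q0=[P5] Q1=[P1,P2,P3,P4] Q2=[]
t=8-10: P5@Q0 runs 2, rem=5, quantum used, demote→Q1. Q0=[] Q1=[P1,P2,P3,P4,P5] Q2=[]
t=10-14: P1@Q1 runs 4, rem=2, quantum used, demote→Q2. Q0=[] Q1=[P2,P3,P4,P5] Q2=[P1]
t=14-18: P2@Q1 runs 4, rem=3, quantum used, demote→Q2. Q0=[] Q1=[P3,P4,P5] Q2=[P1,P2]
t=18-22: P3@Q1 runs 4, rem=5, quantum used, demote→Q2. Q0=[] Q1=[P4,P5] Q2=[P1,P2,P3]
t=22-26: P4@Q1 runs 4, rem=2, quantum used, demote→Q2. Q0=[] Q1=[P5] Q2=[P1,P2,P3,P4]
t=26-30: P5@Q1 runs 4, rem=1, quantum used, demote→Q2. Q0=[] Q1=[] Q2=[P1,P2,P3,P4,P5]
t=30-32: P1@Q2 runs 2, rem=0, completes. Q0=[] Q1=[] Q2=[P2,P3,P4,P5]
t=32-35: P2@Q2 runs 3, rem=0, completes. Q0=[] Q1=[] Q2=[P3,P4,P5]
t=35-40: P3@Q2 runs 5, rem=0, completes. Q0=[] Q1=[] Q2=[P4,P5]
t=40-42: P4@Q2 runs 2, rem=0, completes. Q0=[] Q1=[] Q2=[P5]
t=42-43: P5@Q2 runs 1, rem=0, completes. Q0=[] Q1=[] Q2=[]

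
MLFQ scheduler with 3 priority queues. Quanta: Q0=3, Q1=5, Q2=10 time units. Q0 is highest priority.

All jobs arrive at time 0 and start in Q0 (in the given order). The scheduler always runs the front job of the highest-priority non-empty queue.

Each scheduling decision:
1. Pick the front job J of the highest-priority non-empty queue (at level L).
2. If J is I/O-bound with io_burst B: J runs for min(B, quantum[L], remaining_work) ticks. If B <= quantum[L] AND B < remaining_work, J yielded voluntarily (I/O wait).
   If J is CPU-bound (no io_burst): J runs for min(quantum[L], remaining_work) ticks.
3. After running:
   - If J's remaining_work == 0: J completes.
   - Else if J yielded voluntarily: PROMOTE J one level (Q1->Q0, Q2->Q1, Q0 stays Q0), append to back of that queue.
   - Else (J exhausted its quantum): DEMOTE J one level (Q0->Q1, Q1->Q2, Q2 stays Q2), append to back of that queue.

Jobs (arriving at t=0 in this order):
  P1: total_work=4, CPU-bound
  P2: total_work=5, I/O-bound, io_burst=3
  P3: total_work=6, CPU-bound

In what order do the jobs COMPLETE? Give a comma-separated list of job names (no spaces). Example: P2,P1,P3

t=0-3: P1@Q0 runs 3, rem=1, quantum used, demote→Q1. Q0=[P2,P3] Q1=[P1] Q2=[]
t=3-6: P2@Q0 runs 3, rem=2, I/O yield, promote→Q0. Q0=[P3,P2] Q1=[P1] Q2=[]
t=6-9: P3@Q0 runs 3, rem=3, quantum used, demote→Q1. Q0=[P2] Q1=[P1,P3] Q2=[]
t=9-11: P2@Q0 runs 2, rem=0, completes. Q0=[] Q1=[P1,P3] Q2=[]
t=11-12: P1@Q1 runs 1, rem=0, completes. Q0=[] Q1=[P3] Q2=[]
t=12-15: P3@Q1 runs 3, rem=0, completes. Q0=[] Q1=[] Q2=[]

Answer: P2,P1,P3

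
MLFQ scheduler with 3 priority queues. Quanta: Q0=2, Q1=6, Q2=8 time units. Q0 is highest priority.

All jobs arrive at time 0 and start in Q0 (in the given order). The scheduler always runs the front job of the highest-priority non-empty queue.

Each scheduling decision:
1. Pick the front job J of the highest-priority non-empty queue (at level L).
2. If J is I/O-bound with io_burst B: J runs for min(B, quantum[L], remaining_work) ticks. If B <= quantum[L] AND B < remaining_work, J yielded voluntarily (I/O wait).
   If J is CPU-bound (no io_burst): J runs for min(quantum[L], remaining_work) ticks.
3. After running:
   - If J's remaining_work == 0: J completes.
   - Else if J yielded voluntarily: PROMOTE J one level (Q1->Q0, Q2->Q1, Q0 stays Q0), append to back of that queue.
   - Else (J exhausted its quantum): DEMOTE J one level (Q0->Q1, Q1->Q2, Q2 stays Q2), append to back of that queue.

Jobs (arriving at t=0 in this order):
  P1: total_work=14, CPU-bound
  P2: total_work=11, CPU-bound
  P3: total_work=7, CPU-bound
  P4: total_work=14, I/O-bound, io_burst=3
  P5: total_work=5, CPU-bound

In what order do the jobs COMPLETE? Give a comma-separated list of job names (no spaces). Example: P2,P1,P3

Answer: P3,P5,P4,P1,P2

Derivation:
t=0-2: P1@Q0 runs 2, rem=12, quantum used, demote→Q1. Q0=[P2,P3,P4,P5] Q1=[P1] Q2=[]
t=2-4: P2@Q0 runs 2, rem=9, quantum used, demote→Q1. Q0=[P3,P4,P5] Q1=[P1,P2] Q2=[]
t=4-6: P3@Q0 runs 2, rem=5, quantum used, demote→Q1. Q0=[P4,P5] Q1=[P1,P2,P3] Q2=[]
t=6-8: P4@Q0 runs 2, rem=12, quantum used, demote→Q1. Q0=[P5] Q1=[P1,P2,P3,P4] Q2=[]
t=8-10: P5@Q0 runs 2, rem=3, quantum used, demote→Q1. Q0=[] Q1=[P1,P2,P3,P4,P5] Q2=[]
t=10-16: P1@Q1 runs 6, rem=6, quantum used, demote→Q2. Q0=[] Q1=[P2,P3,P4,P5] Q2=[P1]
t=16-22: P2@Q1 runs 6, rem=3, quantum used, demote→Q2. Q0=[] Q1=[P3,P4,P5] Q2=[P1,P2]
t=22-27: P3@Q1 runs 5, rem=0, completes. Q0=[] Q1=[P4,P5] Q2=[P1,P2]
t=27-30: P4@Q1 runs 3, rem=9, I/O yield, promote→Q0. Q0=[P4] Q1=[P5] Q2=[P1,P2]
t=30-32: P4@Q0 runs 2, rem=7, quantum used, demote→Q1. Q0=[] Q1=[P5,P4] Q2=[P1,P2]
t=32-35: P5@Q1 runs 3, rem=0, completes. Q0=[] Q1=[P4] Q2=[P1,P2]
t=35-38: P4@Q1 runs 3, rem=4, I/O yield, promote→Q0. Q0=[P4] Q1=[] Q2=[P1,P2]
t=38-40: P4@Q0 runs 2, rem=2, quantum used, demote→Q1. Q0=[] Q1=[P4] Q2=[P1,P2]
t=40-42: P4@Q1 runs 2, rem=0, completes. Q0=[] Q1=[] Q2=[P1,P2]
t=42-48: P1@Q2 runs 6, rem=0, completes. Q0=[] Q1=[] Q2=[P2]
t=48-51: P2@Q2 runs 3, rem=0, completes. Q0=[] Q1=[] Q2=[]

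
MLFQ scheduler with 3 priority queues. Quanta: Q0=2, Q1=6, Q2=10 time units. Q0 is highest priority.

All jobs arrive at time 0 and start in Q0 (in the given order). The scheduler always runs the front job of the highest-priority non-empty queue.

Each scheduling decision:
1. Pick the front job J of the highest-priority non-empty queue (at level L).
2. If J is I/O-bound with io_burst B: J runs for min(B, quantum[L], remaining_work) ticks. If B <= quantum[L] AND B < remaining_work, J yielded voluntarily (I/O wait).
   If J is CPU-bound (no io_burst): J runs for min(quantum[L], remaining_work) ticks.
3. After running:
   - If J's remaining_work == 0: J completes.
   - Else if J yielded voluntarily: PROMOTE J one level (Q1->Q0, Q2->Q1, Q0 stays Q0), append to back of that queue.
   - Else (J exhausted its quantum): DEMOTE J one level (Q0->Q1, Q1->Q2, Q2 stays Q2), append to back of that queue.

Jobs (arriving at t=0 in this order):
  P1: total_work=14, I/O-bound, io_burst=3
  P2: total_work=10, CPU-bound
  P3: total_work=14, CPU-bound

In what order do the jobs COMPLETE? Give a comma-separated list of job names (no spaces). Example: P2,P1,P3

t=0-2: P1@Q0 runs 2, rem=12, quantum used, demote→Q1. Q0=[P2,P3] Q1=[P1] Q2=[]
t=2-4: P2@Q0 runs 2, rem=8, quantum used, demote→Q1. Q0=[P3] Q1=[P1,P2] Q2=[]
t=4-6: P3@Q0 runs 2, rem=12, quantum used, demote→Q1. Q0=[] Q1=[P1,P2,P3] Q2=[]
t=6-9: P1@Q1 runs 3, rem=9, I/O yield, promote→Q0. Q0=[P1] Q1=[P2,P3] Q2=[]
t=9-11: P1@Q0 runs 2, rem=7, quantum used, demote→Q1. Q0=[] Q1=[P2,P3,P1] Q2=[]
t=11-17: P2@Q1 runs 6, rem=2, quantum used, demote→Q2. Q0=[] Q1=[P3,P1] Q2=[P2]
t=17-23: P3@Q1 runs 6, rem=6, quantum used, demote→Q2. Q0=[] Q1=[P1] Q2=[P2,P3]
t=23-26: P1@Q1 runs 3, rem=4, I/O yield, promote→Q0. Q0=[P1] Q1=[] Q2=[P2,P3]
t=26-28: P1@Q0 runs 2, rem=2, quantum used, demote→Q1. Q0=[] Q1=[P1] Q2=[P2,P3]
t=28-30: P1@Q1 runs 2, rem=0, completes. Q0=[] Q1=[] Q2=[P2,P3]
t=30-32: P2@Q2 runs 2, rem=0, completes. Q0=[] Q1=[] Q2=[P3]
t=32-38: P3@Q2 runs 6, rem=0, completes. Q0=[] Q1=[] Q2=[]

Answer: P1,P2,P3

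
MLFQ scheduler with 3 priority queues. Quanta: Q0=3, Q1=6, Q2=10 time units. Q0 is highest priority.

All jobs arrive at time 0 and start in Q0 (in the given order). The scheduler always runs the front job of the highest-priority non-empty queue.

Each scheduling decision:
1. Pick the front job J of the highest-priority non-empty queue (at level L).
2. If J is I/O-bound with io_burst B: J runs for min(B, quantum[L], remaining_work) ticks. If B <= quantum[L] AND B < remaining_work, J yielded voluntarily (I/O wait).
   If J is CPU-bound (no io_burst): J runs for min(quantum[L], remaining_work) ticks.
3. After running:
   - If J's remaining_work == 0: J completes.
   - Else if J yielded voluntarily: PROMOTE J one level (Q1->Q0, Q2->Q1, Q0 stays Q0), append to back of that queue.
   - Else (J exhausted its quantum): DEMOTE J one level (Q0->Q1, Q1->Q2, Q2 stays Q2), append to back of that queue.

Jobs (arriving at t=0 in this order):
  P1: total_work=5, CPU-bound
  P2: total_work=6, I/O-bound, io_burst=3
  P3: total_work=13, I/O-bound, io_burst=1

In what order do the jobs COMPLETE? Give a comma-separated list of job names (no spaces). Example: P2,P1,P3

Answer: P2,P3,P1

Derivation:
t=0-3: P1@Q0 runs 3, rem=2, quantum used, demote→Q1. Q0=[P2,P3] Q1=[P1] Q2=[]
t=3-6: P2@Q0 runs 3, rem=3, I/O yield, promote→Q0. Q0=[P3,P2] Q1=[P1] Q2=[]
t=6-7: P3@Q0 runs 1, rem=12, I/O yield, promote→Q0. Q0=[P2,P3] Q1=[P1] Q2=[]
t=7-10: P2@Q0 runs 3, rem=0, completes. Q0=[P3] Q1=[P1] Q2=[]
t=10-11: P3@Q0 runs 1, rem=11, I/O yield, promote→Q0. Q0=[P3] Q1=[P1] Q2=[]
t=11-12: P3@Q0 runs 1, rem=10, I/O yield, promote→Q0. Q0=[P3] Q1=[P1] Q2=[]
t=12-13: P3@Q0 runs 1, rem=9, I/O yield, promote→Q0. Q0=[P3] Q1=[P1] Q2=[]
t=13-14: P3@Q0 runs 1, rem=8, I/O yield, promote→Q0. Q0=[P3] Q1=[P1] Q2=[]
t=14-15: P3@Q0 runs 1, rem=7, I/O yield, promote→Q0. Q0=[P3] Q1=[P1] Q2=[]
t=15-16: P3@Q0 runs 1, rem=6, I/O yield, promote→Q0. Q0=[P3] Q1=[P1] Q2=[]
t=16-17: P3@Q0 runs 1, rem=5, I/O yield, promote→Q0. Q0=[P3] Q1=[P1] Q2=[]
t=17-18: P3@Q0 runs 1, rem=4, I/O yield, promote→Q0. Q0=[P3] Q1=[P1] Q2=[]
t=18-19: P3@Q0 runs 1, rem=3, I/O yield, promote→Q0. Q0=[P3] Q1=[P1] Q2=[]
t=19-20: P3@Q0 runs 1, rem=2, I/O yield, promote→Q0. Q0=[P3] Q1=[P1] Q2=[]
t=20-21: P3@Q0 runs 1, rem=1, I/O yield, promote→Q0. Q0=[P3] Q1=[P1] Q2=[]
t=21-22: P3@Q0 runs 1, rem=0, completes. Q0=[] Q1=[P1] Q2=[]
t=22-24: P1@Q1 runs 2, rem=0, completes. Q0=[] Q1=[] Q2=[]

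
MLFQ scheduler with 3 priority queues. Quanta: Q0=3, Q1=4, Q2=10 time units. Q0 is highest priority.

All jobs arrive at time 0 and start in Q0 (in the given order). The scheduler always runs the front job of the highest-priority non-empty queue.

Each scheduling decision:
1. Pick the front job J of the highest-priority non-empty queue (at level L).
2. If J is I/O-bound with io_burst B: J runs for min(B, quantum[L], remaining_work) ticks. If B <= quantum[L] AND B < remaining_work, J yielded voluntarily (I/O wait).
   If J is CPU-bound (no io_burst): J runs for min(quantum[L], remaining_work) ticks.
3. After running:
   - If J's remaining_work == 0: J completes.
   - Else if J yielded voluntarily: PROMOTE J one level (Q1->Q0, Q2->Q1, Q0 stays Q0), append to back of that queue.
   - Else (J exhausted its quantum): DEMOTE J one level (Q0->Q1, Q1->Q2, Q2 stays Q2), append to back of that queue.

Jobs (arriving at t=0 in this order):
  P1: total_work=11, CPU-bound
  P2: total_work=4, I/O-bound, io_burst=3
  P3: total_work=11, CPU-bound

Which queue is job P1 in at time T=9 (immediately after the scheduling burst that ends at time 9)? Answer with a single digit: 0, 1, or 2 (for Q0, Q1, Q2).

Answer: 1

Derivation:
t=0-3: P1@Q0 runs 3, rem=8, quantum used, demote→Q1. Q0=[P2,P3] Q1=[P1] Q2=[]
t=3-6: P2@Q0 runs 3, rem=1, I/O yield, promote→Q0. Q0=[P3,P2] Q1=[P1] Q2=[]
t=6-9: P3@Q0 runs 3, rem=8, quantum used, demote→Q1. Q0=[P2] Q1=[P1,P3] Q2=[]
t=9-10: P2@Q0 runs 1, rem=0, completes. Q0=[] Q1=[P1,P3] Q2=[]
t=10-14: P1@Q1 runs 4, rem=4, quantum used, demote→Q2. Q0=[] Q1=[P3] Q2=[P1]
t=14-18: P3@Q1 runs 4, rem=4, quantum used, demote→Q2. Q0=[] Q1=[] Q2=[P1,P3]
t=18-22: P1@Q2 runs 4, rem=0, completes. Q0=[] Q1=[] Q2=[P3]
t=22-26: P3@Q2 runs 4, rem=0, completes. Q0=[] Q1=[] Q2=[]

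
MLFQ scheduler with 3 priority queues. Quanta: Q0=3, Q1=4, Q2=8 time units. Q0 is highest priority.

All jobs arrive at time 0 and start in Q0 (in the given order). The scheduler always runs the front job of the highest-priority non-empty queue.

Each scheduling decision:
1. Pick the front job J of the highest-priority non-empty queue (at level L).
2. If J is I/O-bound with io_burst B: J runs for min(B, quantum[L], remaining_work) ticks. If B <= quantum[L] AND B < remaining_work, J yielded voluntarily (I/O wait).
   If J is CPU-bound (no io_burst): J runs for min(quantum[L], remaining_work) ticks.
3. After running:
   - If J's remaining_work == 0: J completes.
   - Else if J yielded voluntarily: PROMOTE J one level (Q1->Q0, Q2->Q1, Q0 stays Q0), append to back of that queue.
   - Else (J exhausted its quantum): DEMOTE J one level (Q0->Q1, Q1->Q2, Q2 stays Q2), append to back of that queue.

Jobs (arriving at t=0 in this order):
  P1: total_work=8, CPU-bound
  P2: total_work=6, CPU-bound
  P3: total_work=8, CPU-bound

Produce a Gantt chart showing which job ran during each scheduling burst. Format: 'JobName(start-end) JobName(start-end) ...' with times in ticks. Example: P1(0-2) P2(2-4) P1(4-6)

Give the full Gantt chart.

t=0-3: P1@Q0 runs 3, rem=5, quantum used, demote→Q1. Q0=[P2,P3] Q1=[P1] Q2=[]
t=3-6: P2@Q0 runs 3, rem=3, quantum used, demote→Q1. Q0=[P3] Q1=[P1,P2] Q2=[]
t=6-9: P3@Q0 runs 3, rem=5, quantum used, demote→Q1. Q0=[] Q1=[P1,P2,P3] Q2=[]
t=9-13: P1@Q1 runs 4, rem=1, quantum used, demote→Q2. Q0=[] Q1=[P2,P3] Q2=[P1]
t=13-16: P2@Q1 runs 3, rem=0, completes. Q0=[] Q1=[P3] Q2=[P1]
t=16-20: P3@Q1 runs 4, rem=1, quantum used, demote→Q2. Q0=[] Q1=[] Q2=[P1,P3]
t=20-21: P1@Q2 runs 1, rem=0, completes. Q0=[] Q1=[] Q2=[P3]
t=21-22: P3@Q2 runs 1, rem=0, completes. Q0=[] Q1=[] Q2=[]

Answer: P1(0-3) P2(3-6) P3(6-9) P1(9-13) P2(13-16) P3(16-20) P1(20-21) P3(21-22)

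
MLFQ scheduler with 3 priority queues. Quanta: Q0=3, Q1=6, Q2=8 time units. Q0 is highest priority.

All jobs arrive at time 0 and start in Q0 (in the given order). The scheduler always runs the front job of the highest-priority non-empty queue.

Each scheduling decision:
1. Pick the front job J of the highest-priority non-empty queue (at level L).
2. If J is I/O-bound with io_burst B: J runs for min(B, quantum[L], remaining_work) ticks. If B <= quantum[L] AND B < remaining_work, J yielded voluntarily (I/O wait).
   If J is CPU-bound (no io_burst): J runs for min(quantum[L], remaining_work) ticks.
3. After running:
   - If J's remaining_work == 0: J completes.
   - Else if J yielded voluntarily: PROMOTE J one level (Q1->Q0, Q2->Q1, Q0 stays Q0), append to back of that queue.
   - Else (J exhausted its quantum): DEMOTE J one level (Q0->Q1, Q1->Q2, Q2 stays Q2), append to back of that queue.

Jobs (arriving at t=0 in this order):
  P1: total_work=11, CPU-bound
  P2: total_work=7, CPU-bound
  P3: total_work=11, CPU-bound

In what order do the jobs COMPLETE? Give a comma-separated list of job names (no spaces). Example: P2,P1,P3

Answer: P2,P1,P3

Derivation:
t=0-3: P1@Q0 runs 3, rem=8, quantum used, demote→Q1. Q0=[P2,P3] Q1=[P1] Q2=[]
t=3-6: P2@Q0 runs 3, rem=4, quantum used, demote→Q1. Q0=[P3] Q1=[P1,P2] Q2=[]
t=6-9: P3@Q0 runs 3, rem=8, quantum used, demote→Q1. Q0=[] Q1=[P1,P2,P3] Q2=[]
t=9-15: P1@Q1 runs 6, rem=2, quantum used, demote→Q2. Q0=[] Q1=[P2,P3] Q2=[P1]
t=15-19: P2@Q1 runs 4, rem=0, completes. Q0=[] Q1=[P3] Q2=[P1]
t=19-25: P3@Q1 runs 6, rem=2, quantum used, demote→Q2. Q0=[] Q1=[] Q2=[P1,P3]
t=25-27: P1@Q2 runs 2, rem=0, completes. Q0=[] Q1=[] Q2=[P3]
t=27-29: P3@Q2 runs 2, rem=0, completes. Q0=[] Q1=[] Q2=[]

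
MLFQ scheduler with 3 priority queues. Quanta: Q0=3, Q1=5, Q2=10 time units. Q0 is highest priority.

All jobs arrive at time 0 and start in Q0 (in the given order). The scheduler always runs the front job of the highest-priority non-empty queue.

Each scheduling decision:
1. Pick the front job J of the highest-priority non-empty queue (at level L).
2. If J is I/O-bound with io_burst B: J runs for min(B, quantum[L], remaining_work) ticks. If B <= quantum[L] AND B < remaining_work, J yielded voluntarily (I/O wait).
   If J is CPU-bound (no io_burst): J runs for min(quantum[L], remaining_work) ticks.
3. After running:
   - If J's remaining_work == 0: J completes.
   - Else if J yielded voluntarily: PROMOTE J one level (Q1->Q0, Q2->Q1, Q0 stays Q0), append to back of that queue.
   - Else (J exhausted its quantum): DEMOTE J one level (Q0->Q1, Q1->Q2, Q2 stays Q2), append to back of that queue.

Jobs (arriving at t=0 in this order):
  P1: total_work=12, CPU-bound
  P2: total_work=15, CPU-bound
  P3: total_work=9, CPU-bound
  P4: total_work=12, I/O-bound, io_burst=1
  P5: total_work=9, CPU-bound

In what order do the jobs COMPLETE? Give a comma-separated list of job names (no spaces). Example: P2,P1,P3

Answer: P4,P1,P2,P3,P5

Derivation:
t=0-3: P1@Q0 runs 3, rem=9, quantum used, demote→Q1. Q0=[P2,P3,P4,P5] Q1=[P1] Q2=[]
t=3-6: P2@Q0 runs 3, rem=12, quantum used, demote→Q1. Q0=[P3,P4,P5] Q1=[P1,P2] Q2=[]
t=6-9: P3@Q0 runs 3, rem=6, quantum used, demote→Q1. Q0=[P4,P5] Q1=[P1,P2,P3] Q2=[]
t=9-10: P4@Q0 runs 1, rem=11, I/O yield, promote→Q0. Q0=[P5,P4] Q1=[P1,P2,P3] Q2=[]
t=10-13: P5@Q0 runs 3, rem=6, quantum used, demote→Q1. Q0=[P4] Q1=[P1,P2,P3,P5] Q2=[]
t=13-14: P4@Q0 runs 1, rem=10, I/O yield, promote→Q0. Q0=[P4] Q1=[P1,P2,P3,P5] Q2=[]
t=14-15: P4@Q0 runs 1, rem=9, I/O yield, promote→Q0. Q0=[P4] Q1=[P1,P2,P3,P5] Q2=[]
t=15-16: P4@Q0 runs 1, rem=8, I/O yield, promote→Q0. Q0=[P4] Q1=[P1,P2,P3,P5] Q2=[]
t=16-17: P4@Q0 runs 1, rem=7, I/O yield, promote→Q0. Q0=[P4] Q1=[P1,P2,P3,P5] Q2=[]
t=17-18: P4@Q0 runs 1, rem=6, I/O yield, promote→Q0. Q0=[P4] Q1=[P1,P2,P3,P5] Q2=[]
t=18-19: P4@Q0 runs 1, rem=5, I/O yield, promote→Q0. Q0=[P4] Q1=[P1,P2,P3,P5] Q2=[]
t=19-20: P4@Q0 runs 1, rem=4, I/O yield, promote→Q0. Q0=[P4] Q1=[P1,P2,P3,P5] Q2=[]
t=20-21: P4@Q0 runs 1, rem=3, I/O yield, promote→Q0. Q0=[P4] Q1=[P1,P2,P3,P5] Q2=[]
t=21-22: P4@Q0 runs 1, rem=2, I/O yield, promote→Q0. Q0=[P4] Q1=[P1,P2,P3,P5] Q2=[]
t=22-23: P4@Q0 runs 1, rem=1, I/O yield, promote→Q0. Q0=[P4] Q1=[P1,P2,P3,P5] Q2=[]
t=23-24: P4@Q0 runs 1, rem=0, completes. Q0=[] Q1=[P1,P2,P3,P5] Q2=[]
t=24-29: P1@Q1 runs 5, rem=4, quantum used, demote→Q2. Q0=[] Q1=[P2,P3,P5] Q2=[P1]
t=29-34: P2@Q1 runs 5, rem=7, quantum used, demote→Q2. Q0=[] Q1=[P3,P5] Q2=[P1,P2]
t=34-39: P3@Q1 runs 5, rem=1, quantum used, demote→Q2. Q0=[] Q1=[P5] Q2=[P1,P2,P3]
t=39-44: P5@Q1 runs 5, rem=1, quantum used, demote→Q2. Q0=[] Q1=[] Q2=[P1,P2,P3,P5]
t=44-48: P1@Q2 runs 4, rem=0, completes. Q0=[] Q1=[] Q2=[P2,P3,P5]
t=48-55: P2@Q2 runs 7, rem=0, completes. Q0=[] Q1=[] Q2=[P3,P5]
t=55-56: P3@Q2 runs 1, rem=0, completes. Q0=[] Q1=[] Q2=[P5]
t=56-57: P5@Q2 runs 1, rem=0, completes. Q0=[] Q1=[] Q2=[]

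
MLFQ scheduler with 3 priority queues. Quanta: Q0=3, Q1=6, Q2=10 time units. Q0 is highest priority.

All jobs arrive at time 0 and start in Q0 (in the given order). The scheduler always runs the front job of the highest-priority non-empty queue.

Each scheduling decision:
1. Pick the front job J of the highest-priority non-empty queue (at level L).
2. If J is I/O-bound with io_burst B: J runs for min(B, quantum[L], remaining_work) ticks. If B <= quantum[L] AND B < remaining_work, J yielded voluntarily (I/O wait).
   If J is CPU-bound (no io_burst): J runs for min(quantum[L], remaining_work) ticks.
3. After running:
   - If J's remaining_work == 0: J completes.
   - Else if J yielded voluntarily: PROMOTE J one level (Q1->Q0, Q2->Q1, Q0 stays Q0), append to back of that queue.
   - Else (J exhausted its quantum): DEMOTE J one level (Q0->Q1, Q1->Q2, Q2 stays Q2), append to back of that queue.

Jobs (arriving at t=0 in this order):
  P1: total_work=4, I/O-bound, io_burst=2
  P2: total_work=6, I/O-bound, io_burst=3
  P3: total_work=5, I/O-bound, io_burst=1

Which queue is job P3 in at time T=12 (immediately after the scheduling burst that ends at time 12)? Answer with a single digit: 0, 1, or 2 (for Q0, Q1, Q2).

t=0-2: P1@Q0 runs 2, rem=2, I/O yield, promote→Q0. Q0=[P2,P3,P1] Q1=[] Q2=[]
t=2-5: P2@Q0 runs 3, rem=3, I/O yield, promote→Q0. Q0=[P3,P1,P2] Q1=[] Q2=[]
t=5-6: P3@Q0 runs 1, rem=4, I/O yield, promote→Q0. Q0=[P1,P2,P3] Q1=[] Q2=[]
t=6-8: P1@Q0 runs 2, rem=0, completes. Q0=[P2,P3] Q1=[] Q2=[]
t=8-11: P2@Q0 runs 3, rem=0, completes. Q0=[P3] Q1=[] Q2=[]
t=11-12: P3@Q0 runs 1, rem=3, I/O yield, promote→Q0. Q0=[P3] Q1=[] Q2=[]
t=12-13: P3@Q0 runs 1, rem=2, I/O yield, promote→Q0. Q0=[P3] Q1=[] Q2=[]
t=13-14: P3@Q0 runs 1, rem=1, I/O yield, promote→Q0. Q0=[P3] Q1=[] Q2=[]
t=14-15: P3@Q0 runs 1, rem=0, completes. Q0=[] Q1=[] Q2=[]

Answer: 0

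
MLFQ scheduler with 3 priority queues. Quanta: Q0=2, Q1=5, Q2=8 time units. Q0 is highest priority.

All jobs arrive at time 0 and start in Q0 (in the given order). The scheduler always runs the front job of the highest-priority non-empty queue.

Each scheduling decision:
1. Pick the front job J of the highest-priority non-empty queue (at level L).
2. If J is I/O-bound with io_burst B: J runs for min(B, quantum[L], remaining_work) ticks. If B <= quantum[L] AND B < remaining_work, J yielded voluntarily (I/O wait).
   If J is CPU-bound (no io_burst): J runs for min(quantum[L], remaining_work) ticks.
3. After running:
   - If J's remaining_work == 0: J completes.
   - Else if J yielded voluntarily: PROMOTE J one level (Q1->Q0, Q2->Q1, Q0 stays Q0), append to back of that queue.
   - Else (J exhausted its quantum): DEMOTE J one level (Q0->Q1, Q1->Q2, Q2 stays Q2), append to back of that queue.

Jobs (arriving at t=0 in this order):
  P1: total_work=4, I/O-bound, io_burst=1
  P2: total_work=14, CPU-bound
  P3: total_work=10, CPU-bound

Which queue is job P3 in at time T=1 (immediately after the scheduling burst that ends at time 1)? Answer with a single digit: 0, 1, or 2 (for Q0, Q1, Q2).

Answer: 0

Derivation:
t=0-1: P1@Q0 runs 1, rem=3, I/O yield, promote→Q0. Q0=[P2,P3,P1] Q1=[] Q2=[]
t=1-3: P2@Q0 runs 2, rem=12, quantum used, demote→Q1. Q0=[P3,P1] Q1=[P2] Q2=[]
t=3-5: P3@Q0 runs 2, rem=8, quantum used, demote→Q1. Q0=[P1] Q1=[P2,P3] Q2=[]
t=5-6: P1@Q0 runs 1, rem=2, I/O yield, promote→Q0. Q0=[P1] Q1=[P2,P3] Q2=[]
t=6-7: P1@Q0 runs 1, rem=1, I/O yield, promote→Q0. Q0=[P1] Q1=[P2,P3] Q2=[]
t=7-8: P1@Q0 runs 1, rem=0, completes. Q0=[] Q1=[P2,P3] Q2=[]
t=8-13: P2@Q1 runs 5, rem=7, quantum used, demote→Q2. Q0=[] Q1=[P3] Q2=[P2]
t=13-18: P3@Q1 runs 5, rem=3, quantum used, demote→Q2. Q0=[] Q1=[] Q2=[P2,P3]
t=18-25: P2@Q2 runs 7, rem=0, completes. Q0=[] Q1=[] Q2=[P3]
t=25-28: P3@Q2 runs 3, rem=0, completes. Q0=[] Q1=[] Q2=[]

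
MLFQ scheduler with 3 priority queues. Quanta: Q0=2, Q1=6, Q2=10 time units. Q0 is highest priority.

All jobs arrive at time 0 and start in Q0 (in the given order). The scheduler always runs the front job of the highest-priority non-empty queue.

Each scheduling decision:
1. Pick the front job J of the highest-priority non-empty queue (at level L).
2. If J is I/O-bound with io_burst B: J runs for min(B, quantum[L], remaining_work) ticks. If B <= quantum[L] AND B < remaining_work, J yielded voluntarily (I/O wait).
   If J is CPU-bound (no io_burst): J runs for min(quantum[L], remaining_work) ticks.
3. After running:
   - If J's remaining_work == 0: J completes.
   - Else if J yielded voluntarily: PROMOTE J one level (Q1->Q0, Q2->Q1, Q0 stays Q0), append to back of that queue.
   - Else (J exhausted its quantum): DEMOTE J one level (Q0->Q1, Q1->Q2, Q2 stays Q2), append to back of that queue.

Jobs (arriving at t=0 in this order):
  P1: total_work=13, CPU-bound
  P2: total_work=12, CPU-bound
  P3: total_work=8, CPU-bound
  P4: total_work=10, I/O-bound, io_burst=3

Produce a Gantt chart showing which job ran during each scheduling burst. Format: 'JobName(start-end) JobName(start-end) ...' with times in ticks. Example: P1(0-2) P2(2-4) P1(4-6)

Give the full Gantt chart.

Answer: P1(0-2) P2(2-4) P3(4-6) P4(6-8) P1(8-14) P2(14-20) P3(20-26) P4(26-29) P4(29-31) P4(31-34) P1(34-39) P2(39-43)

Derivation:
t=0-2: P1@Q0 runs 2, rem=11, quantum used, demote→Q1. Q0=[P2,P3,P4] Q1=[P1] Q2=[]
t=2-4: P2@Q0 runs 2, rem=10, quantum used, demote→Q1. Q0=[P3,P4] Q1=[P1,P2] Q2=[]
t=4-6: P3@Q0 runs 2, rem=6, quantum used, demote→Q1. Q0=[P4] Q1=[P1,P2,P3] Q2=[]
t=6-8: P4@Q0 runs 2, rem=8, quantum used, demote→Q1. Q0=[] Q1=[P1,P2,P3,P4] Q2=[]
t=8-14: P1@Q1 runs 6, rem=5, quantum used, demote→Q2. Q0=[] Q1=[P2,P3,P4] Q2=[P1]
t=14-20: P2@Q1 runs 6, rem=4, quantum used, demote→Q2. Q0=[] Q1=[P3,P4] Q2=[P1,P2]
t=20-26: P3@Q1 runs 6, rem=0, completes. Q0=[] Q1=[P4] Q2=[P1,P2]
t=26-29: P4@Q1 runs 3, rem=5, I/O yield, promote→Q0. Q0=[P4] Q1=[] Q2=[P1,P2]
t=29-31: P4@Q0 runs 2, rem=3, quantum used, demote→Q1. Q0=[] Q1=[P4] Q2=[P1,P2]
t=31-34: P4@Q1 runs 3, rem=0, completes. Q0=[] Q1=[] Q2=[P1,P2]
t=34-39: P1@Q2 runs 5, rem=0, completes. Q0=[] Q1=[] Q2=[P2]
t=39-43: P2@Q2 runs 4, rem=0, completes. Q0=[] Q1=[] Q2=[]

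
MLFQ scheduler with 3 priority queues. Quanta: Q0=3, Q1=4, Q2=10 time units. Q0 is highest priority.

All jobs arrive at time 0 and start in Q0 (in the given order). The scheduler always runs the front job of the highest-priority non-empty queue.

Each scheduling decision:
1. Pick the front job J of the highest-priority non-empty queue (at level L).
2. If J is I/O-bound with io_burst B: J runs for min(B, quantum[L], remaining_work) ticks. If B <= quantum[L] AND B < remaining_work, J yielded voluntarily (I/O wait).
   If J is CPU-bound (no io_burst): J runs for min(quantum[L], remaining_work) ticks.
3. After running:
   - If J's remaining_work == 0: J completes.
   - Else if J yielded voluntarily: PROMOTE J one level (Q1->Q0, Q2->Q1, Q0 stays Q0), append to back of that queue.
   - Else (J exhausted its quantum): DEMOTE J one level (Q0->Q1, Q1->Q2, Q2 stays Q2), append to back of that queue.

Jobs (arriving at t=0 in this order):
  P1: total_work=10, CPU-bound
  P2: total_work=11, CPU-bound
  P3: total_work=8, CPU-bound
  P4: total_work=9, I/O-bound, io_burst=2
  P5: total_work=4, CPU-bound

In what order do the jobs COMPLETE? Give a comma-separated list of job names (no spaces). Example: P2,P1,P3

Answer: P4,P5,P1,P2,P3

Derivation:
t=0-3: P1@Q0 runs 3, rem=7, quantum used, demote→Q1. Q0=[P2,P3,P4,P5] Q1=[P1] Q2=[]
t=3-6: P2@Q0 runs 3, rem=8, quantum used, demote→Q1. Q0=[P3,P4,P5] Q1=[P1,P2] Q2=[]
t=6-9: P3@Q0 runs 3, rem=5, quantum used, demote→Q1. Q0=[P4,P5] Q1=[P1,P2,P3] Q2=[]
t=9-11: P4@Q0 runs 2, rem=7, I/O yield, promote→Q0. Q0=[P5,P4] Q1=[P1,P2,P3] Q2=[]
t=11-14: P5@Q0 runs 3, rem=1, quantum used, demote→Q1. Q0=[P4] Q1=[P1,P2,P3,P5] Q2=[]
t=14-16: P4@Q0 runs 2, rem=5, I/O yield, promote→Q0. Q0=[P4] Q1=[P1,P2,P3,P5] Q2=[]
t=16-18: P4@Q0 runs 2, rem=3, I/O yield, promote→Q0. Q0=[P4] Q1=[P1,P2,P3,P5] Q2=[]
t=18-20: P4@Q0 runs 2, rem=1, I/O yield, promote→Q0. Q0=[P4] Q1=[P1,P2,P3,P5] Q2=[]
t=20-21: P4@Q0 runs 1, rem=0, completes. Q0=[] Q1=[P1,P2,P3,P5] Q2=[]
t=21-25: P1@Q1 runs 4, rem=3, quantum used, demote→Q2. Q0=[] Q1=[P2,P3,P5] Q2=[P1]
t=25-29: P2@Q1 runs 4, rem=4, quantum used, demote→Q2. Q0=[] Q1=[P3,P5] Q2=[P1,P2]
t=29-33: P3@Q1 runs 4, rem=1, quantum used, demote→Q2. Q0=[] Q1=[P5] Q2=[P1,P2,P3]
t=33-34: P5@Q1 runs 1, rem=0, completes. Q0=[] Q1=[] Q2=[P1,P2,P3]
t=34-37: P1@Q2 runs 3, rem=0, completes. Q0=[] Q1=[] Q2=[P2,P3]
t=37-41: P2@Q2 runs 4, rem=0, completes. Q0=[] Q1=[] Q2=[P3]
t=41-42: P3@Q2 runs 1, rem=0, completes. Q0=[] Q1=[] Q2=[]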